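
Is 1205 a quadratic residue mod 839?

yes

Reduce the numerator: 1205 ≡ 366 (mod 839), so (1205/839) = (366/839).
Factor out 2: 366 = 2·183. Since 839 ≡ 7 (mod 8), (2/839) = +1. Now have (183/839).
Both 183 ≡ 3 and 839 ≡ 3 (mod 4), so reciprocity gives (183/839) = -(839/183). Reduce: 839 ≡ 107 (mod 183). Now have -(107/183).
Both 107 ≡ 3 and 183 ≡ 3 (mod 4), so reciprocity gives (107/183) = -(183/107). Reduce: 183 ≡ 76 (mod 107). Now have (76/107).
Factor out 2: 76 = 2^2·19. Since 107 ≡ 3 (mod 8), (2/107) = -1, and (2/107)^2 = +1. Now have (19/107).
Both 19 ≡ 3 and 107 ≡ 3 (mod 4), so reciprocity gives (19/107) = -(107/19). Reduce: 107 ≡ 12 (mod 19). Now have -(12/19).
Factor out 2: 12 = 2^2·3. Since 19 ≡ 3 (mod 8), (2/19) = -1, and (2/19)^2 = +1. Now have -(3/19).
Both 3 ≡ 3 and 19 ≡ 3 (mod 4), so reciprocity gives (3/19) = -(19/3). Reduce: 19 ≡ 1 (mod 3). Now have (1/3).
(1/3) = 1. Collecting the sign factors: 1.
The Legendre symbol is 1, so x^2 ≡ 1205 (mod 839) has solution.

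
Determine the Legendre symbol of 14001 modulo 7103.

Reduce the numerator: 14001 ≡ 6898 (mod 7103), so (14001/7103) = (6898/7103).
Factor out 2: 6898 = 2·3449. Since 7103 ≡ 7 (mod 8), (2/7103) = +1. Now have (3449/7103).
3449 ≡ 1 (mod 4), so quadratic reciprocity gives (3449/7103) = (7103/3449). Reduce: 7103 ≡ 205 (mod 3449). Now have (205/3449).
205 ≡ 1 (mod 4), so quadratic reciprocity gives (205/3449) = (3449/205). Reduce: 3449 ≡ 169 (mod 205). Now have (169/205).
169 ≡ 1 (mod 4), so quadratic reciprocity gives (169/205) = (205/169). Reduce: 205 ≡ 36 (mod 169). Now have (36/169).
Factor out 2: 36 = 2^2·9. Since 169 ≡ 1 (mod 8), (2/169) = +1, and (2/169)^2 = +1. Now have (9/169).
9 ≡ 1 (mod 4), so quadratic reciprocity gives (9/169) = (169/9). Reduce: 169 ≡ 7 (mod 9). Now have (7/9).
9 ≡ 1 (mod 4), so quadratic reciprocity gives (7/9) = (9/7). Reduce: 9 ≡ 2 (mod 7). Now have (2/7).
Factor out 2: 2 = 2. Since 7 ≡ 7 (mod 8), (2/7) = +1. Now have (1/7).
(1/7) = 1. Collecting the sign factors: 1.

1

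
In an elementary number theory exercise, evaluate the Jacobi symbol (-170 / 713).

Pull out -1: (-170 / 713) = (-1 / 713)·(170 / 713). Since 713 ≡ 1 (mod 4), (-1 / 713) = +1. Now have (170 / 713).
Factor out 2: 170 = 2·85. Since 713 ≡ 1 (mod 8), (2 / 713) = +1. Now have (85 / 713).
85 ≡ 1 (mod 4), so quadratic reciprocity gives (85 / 713) = (713 / 85). Reduce: 713 ≡ 33 (mod 85). Now have (33 / 85).
33 ≡ 1 (mod 4), so quadratic reciprocity gives (33 / 85) = (85 / 33). Reduce: 85 ≡ 19 (mod 33). Now have (19 / 33).
33 ≡ 1 (mod 4), so quadratic reciprocity gives (19 / 33) = (33 / 19). Reduce: 33 ≡ 14 (mod 19). Now have (14 / 19).
Factor out 2: 14 = 2·7. Since 19 ≡ 3 (mod 8), (2 / 19) = -1. Now have -(7 / 19).
Both 7 ≡ 3 and 19 ≡ 3 (mod 4), so reciprocity gives (7 / 19) = -(19 / 7). Reduce: 19 ≡ 5 (mod 7). Now have (5 / 7).
5 ≡ 1 (mod 4), so quadratic reciprocity gives (5 / 7) = (7 / 5). Reduce: 7 ≡ 2 (mod 5). Now have (2 / 5).
Factor out 2: 2 = 2. Since 5 ≡ 5 (mod 8), (2 / 5) = -1. Now have -(1 / 5).
(1 / 5) = 1. Collecting the sign factors: -1.

-1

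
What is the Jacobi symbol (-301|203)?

0

(-301|203)
  = -(301|203)    [203 ≡ 3 mod 4 ⇒ (-1|203) = -1]
  = -(98|203)    [301 ≡ 98 mod 203]
  = (49|203)    [203 ≡ 3 mod 8 ⇒ (2|203) = -1]
  = (203|49)    [QR: 49 ≡ 1 mod 4, sign kept]
  = (7|49)    [203 ≡ 7 mod 49]
  = (49|7)    [QR: 49 ≡ 1 mod 4, sign kept]
  = (0|7)    [49 ≡ 0 mod 7]
  = 0    [numerator 0, gcd > 1]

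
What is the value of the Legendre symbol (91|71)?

1

Reduce the numerator: 91 ≡ 20 (mod 71), so (91|71) = (20|71).
Factor out 2: 20 = 2^2·5. Since 71 ≡ 7 (mod 8), (2|71) = +1, and (2|71)^2 = +1. Now have (5|71).
5 ≡ 1 (mod 4), so quadratic reciprocity gives (5|71) = (71|5). Reduce: 71 ≡ 1 (mod 5). Now have (1|5).
(1|5) = 1. Collecting the sign factors: 1.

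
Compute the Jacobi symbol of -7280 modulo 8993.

1

(-7280 / 8993)
  = (1713 / 8993)    [-7280 ≡ 1713 mod 8993]
  = (8993 / 1713)    [QR: 1713 ≡ 1 mod 4, sign kept]
  = (428 / 1713)    [8993 ≡ 428 mod 1713]
  = (107 / 1713)    [1713 ≡ 1 mod 8 ⇒ (2 / 1713)^2 = +1]
  = (1713 / 107)    [QR: 1713 ≡ 1 mod 4, sign kept]
  = (1 / 107)    [1713 ≡ 1 mod 107]
  = 1    [(1 / 107) = 1]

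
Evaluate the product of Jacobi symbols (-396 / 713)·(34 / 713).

By multiplicativity, (-396·34 / 713) = (-396 / 713)·(34 / 713).
First factor (-396 / 713):
Reduce the numerator: -396 ≡ 317 (mod 713), so (-396 / 713) = (317 / 713).
317 ≡ 1 (mod 4), so quadratic reciprocity gives (317 / 713) = (713 / 317). Reduce: 713 ≡ 79 (mod 317). Now have (79 / 317).
317 ≡ 1 (mod 4), so quadratic reciprocity gives (79 / 317) = (317 / 79). Reduce: 317 ≡ 1 (mod 79). Now have (1 / 79).
(1 / 79) = 1. Collecting the sign factors: 1.
Second factor (34 / 713):
Factor out 2: 34 = 2·17. Since 713 ≡ 1 (mod 8), (2 / 713) = +1. Now have (17 / 713).
17 ≡ 1 (mod 4), so quadratic reciprocity gives (17 / 713) = (713 / 17). Reduce: 713 ≡ 16 (mod 17). Now have (16 / 17).
Factor out 2: 16 = 2^4. Since 17 ≡ 1 (mod 8), (2 / 17) = +1, and (2 / 17)^4 = +1. Now have (1 / 17).
(1 / 17) = 1. Collecting the sign factors: 1.
Product: (1)·(1) = 1.

1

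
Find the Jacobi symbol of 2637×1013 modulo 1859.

-1

By multiplicativity, (2637·1013|1859) = (2637|1859)·(1013|1859).
First factor (2637|1859):
Reduce the numerator: 2637 ≡ 778 (mod 1859), so (2637|1859) = (778|1859).
Factor out 2: 778 = 2·389. Since 1859 ≡ 3 (mod 8), (2|1859) = -1. Now have -(389|1859).
389 ≡ 1 (mod 4), so quadratic reciprocity gives (389|1859) = (1859|389). Reduce: 1859 ≡ 303 (mod 389). Now have -(303|389).
389 ≡ 1 (mod 4), so quadratic reciprocity gives (303|389) = (389|303). Reduce: 389 ≡ 86 (mod 303). Now have -(86|303).
Factor out 2: 86 = 2·43. Since 303 ≡ 7 (mod 8), (2|303) = +1. Now have -(43|303).
Both 43 ≡ 3 and 303 ≡ 3 (mod 4), so reciprocity gives (43|303) = -(303|43). Reduce: 303 ≡ 2 (mod 43). Now have (2|43).
Factor out 2: 2 = 2. Since 43 ≡ 3 (mod 8), (2|43) = -1. Now have -(1|43).
(1|43) = 1. Collecting the sign factors: -1.
Second factor (1013|1859):
1013 ≡ 1 (mod 4), so quadratic reciprocity gives (1013|1859) = (1859|1013). Reduce: 1859 ≡ 846 (mod 1013). Now have (846|1013).
Factor out 2: 846 = 2·423. Since 1013 ≡ 5 (mod 8), (2|1013) = -1. Now have -(423|1013).
1013 ≡ 1 (mod 4), so quadratic reciprocity gives (423|1013) = (1013|423). Reduce: 1013 ≡ 167 (mod 423). Now have -(167|423).
Both 167 ≡ 3 and 423 ≡ 3 (mod 4), so reciprocity gives (167|423) = -(423|167). Reduce: 423 ≡ 89 (mod 167). Now have (89|167).
89 ≡ 1 (mod 4), so quadratic reciprocity gives (89|167) = (167|89). Reduce: 167 ≡ 78 (mod 89). Now have (78|89).
Factor out 2: 78 = 2·39. Since 89 ≡ 1 (mod 8), (2|89) = +1. Now have (39|89).
89 ≡ 1 (mod 4), so quadratic reciprocity gives (39|89) = (89|39). Reduce: 89 ≡ 11 (mod 39). Now have (11|39).
Both 11 ≡ 3 and 39 ≡ 3 (mod 4), so reciprocity gives (11|39) = -(39|11). Reduce: 39 ≡ 6 (mod 11). Now have -(6|11).
Factor out 2: 6 = 2·3. Since 11 ≡ 3 (mod 8), (2|11) = -1. Now have (3|11).
Both 3 ≡ 3 and 11 ≡ 3 (mod 4), so reciprocity gives (3|11) = -(11|3). Reduce: 11 ≡ 2 (mod 3). Now have -(2|3).
Factor out 2: 2 = 2. Since 3 ≡ 3 (mod 8), (2|3) = -1. Now have (1|3).
(1|3) = 1. Collecting the sign factors: 1.
Product: (-1)·(1) = -1.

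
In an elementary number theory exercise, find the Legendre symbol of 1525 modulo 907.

(1525/907)
  = (618/907)    [1525 ≡ 618 mod 907]
  = -(309/907)    [907 ≡ 3 mod 8 ⇒ (2/907) = -1]
  = -(907/309)    [QR: 309 ≡ 1 mod 4, sign kept]
  = -(289/309)    [907 ≡ 289 mod 309]
  = -(309/289)    [QR: 289 ≡ 1 mod 4, sign kept]
  = -(20/289)    [309 ≡ 20 mod 289]
  = -(5/289)    [289 ≡ 1 mod 8 ⇒ (2/289)^2 = +1]
  = -(289/5)    [QR: 5 ≡ 1 mod 4, sign kept]
  = -(4/5)    [289 ≡ 4 mod 5]
  = -(1/5)    [5 ≡ 5 mod 8 ⇒ (2/5)^2 = +1]
  = -1    [(1/5) = 1]

-1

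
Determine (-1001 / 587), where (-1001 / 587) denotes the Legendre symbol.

-1

Pull out -1: (-1001 / 587) = (-1 / 587)·(1001 / 587). Since 587 ≡ 3 (mod 4), (-1 / 587) = -1. Now have -(1001 / 587).
Reduce the numerator: 1001 ≡ 414 (mod 587), so (1001 / 587) = (414 / 587).
Factor out 2: 414 = 2·207. Since 587 ≡ 3 (mod 8), (2 / 587) = -1. Now have (207 / 587).
Both 207 ≡ 3 and 587 ≡ 3 (mod 4), so reciprocity gives (207 / 587) = -(587 / 207). Reduce: 587 ≡ 173 (mod 207). Now have -(173 / 207).
173 ≡ 1 (mod 4), so quadratic reciprocity gives (173 / 207) = (207 / 173). Reduce: 207 ≡ 34 (mod 173). Now have -(34 / 173).
Factor out 2: 34 = 2·17. Since 173 ≡ 5 (mod 8), (2 / 173) = -1. Now have (17 / 173).
17 ≡ 1 (mod 4), so quadratic reciprocity gives (17 / 173) = (173 / 17). Reduce: 173 ≡ 3 (mod 17). Now have (3 / 17).
17 ≡ 1 (mod 4), so quadratic reciprocity gives (3 / 17) = (17 / 3). Reduce: 17 ≡ 2 (mod 3). Now have (2 / 3).
Factor out 2: 2 = 2. Since 3 ≡ 3 (mod 8), (2 / 3) = -1. Now have -(1 / 3).
(1 / 3) = 1. Collecting the sign factors: -1.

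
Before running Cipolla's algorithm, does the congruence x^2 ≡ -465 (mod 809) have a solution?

yes

Pull out -1: (-465|809) = (-1|809)·(465|809). Since 809 ≡ 1 (mod 4), (-1|809) = +1. Now have (465|809).
465 ≡ 1 (mod 4), so quadratic reciprocity gives (465|809) = (809|465). Reduce: 809 ≡ 344 (mod 465). Now have (344|465).
Factor out 2: 344 = 2^3·43. Since 465 ≡ 1 (mod 8), (2|465) = +1, and (2|465)^3 = +1. Now have (43|465).
465 ≡ 1 (mod 4), so quadratic reciprocity gives (43|465) = (465|43). Reduce: 465 ≡ 35 (mod 43). Now have (35|43).
Both 35 ≡ 3 and 43 ≡ 3 (mod 4), so reciprocity gives (35|43) = -(43|35). Reduce: 43 ≡ 8 (mod 35). Now have -(8|35).
Factor out 2: 8 = 2^3. Since 35 ≡ 3 (mod 8), (2|35) = -1, and (2|35)^3 = -1. Now have (1|35).
(1|35) = 1. Collecting the sign factors: 1.
(-465|809) = 1, and 809 is prime, so -465 is a quadratic residue mod 809.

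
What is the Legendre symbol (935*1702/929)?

-1

By multiplicativity, (935·1702/929) = (935/929)·(1702/929).
First factor (935/929):
Reduce the numerator: 935 ≡ 6 (mod 929), so (935/929) = (6/929).
Factor out 2: 6 = 2·3. Since 929 ≡ 1 (mod 8), (2/929) = +1. Now have (3/929).
929 ≡ 1 (mod 4), so quadratic reciprocity gives (3/929) = (929/3). Reduce: 929 ≡ 2 (mod 3). Now have (2/3).
Factor out 2: 2 = 2. Since 3 ≡ 3 (mod 8), (2/3) = -1. Now have -(1/3).
(1/3) = 1. Collecting the sign factors: -1.
Second factor (1702/929):
Reduce the numerator: 1702 ≡ 773 (mod 929), so (1702/929) = (773/929).
773 ≡ 1 (mod 4), so quadratic reciprocity gives (773/929) = (929/773). Reduce: 929 ≡ 156 (mod 773). Now have (156/773).
Factor out 2: 156 = 2^2·39. Since 773 ≡ 5 (mod 8), (2/773) = -1, and (2/773)^2 = +1. Now have (39/773).
773 ≡ 1 (mod 4), so quadratic reciprocity gives (39/773) = (773/39). Reduce: 773 ≡ 32 (mod 39). Now have (32/39).
Factor out 2: 32 = 2^5. Since 39 ≡ 7 (mod 8), (2/39) = +1, and (2/39)^5 = +1. Now have (1/39).
(1/39) = 1. Collecting the sign factors: 1.
Product: (-1)·(1) = -1.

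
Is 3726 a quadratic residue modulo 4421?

(3726/4421)
  = -(1863/4421)    [4421 ≡ 5 mod 8 ⇒ (2/4421) = -1]
  = -(4421/1863)    [QR: 4421 ≡ 1 mod 4, sign kept]
  = -(695/1863)    [4421 ≡ 695 mod 1863]
  = (1863/695)    [QR: both ≡ 3 mod 4, sign flips]
  = (473/695)    [1863 ≡ 473 mod 695]
  = (695/473)    [QR: 473 ≡ 1 mod 4, sign kept]
  = (222/473)    [695 ≡ 222 mod 473]
  = (111/473)    [473 ≡ 1 mod 8 ⇒ (2/473) = +1]
  = (473/111)    [QR: 473 ≡ 1 mod 4, sign kept]
  = (29/111)    [473 ≡ 29 mod 111]
  = (111/29)    [QR: 29 ≡ 1 mod 4, sign kept]
  = (24/29)    [111 ≡ 24 mod 29]
  = -(3/29)    [29 ≡ 5 mod 8 ⇒ (2/29)^3 = -1]
  = -(29/3)    [QR: 29 ≡ 1 mod 4, sign kept]
  = -(2/3)    [29 ≡ 2 mod 3]
  = (1/3)    [3 ≡ 3 mod 8 ⇒ (2/3) = -1]
  = 1    [(1/3) = 1]
(3726/4421) = 1, and 4421 is prime, so 3726 is a quadratic residue mod 4421.

yes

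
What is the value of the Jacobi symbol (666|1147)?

Factor out 2: 666 = 2·333. Since 1147 ≡ 3 (mod 8), (2|1147) = -1. Now have -(333|1147).
333 ≡ 1 (mod 4), so quadratic reciprocity gives (333|1147) = (1147|333). Reduce: 1147 ≡ 148 (mod 333). Now have -(148|333).
Factor out 2: 148 = 2^2·37. Since 333 ≡ 5 (mod 8), (2|333) = -1, and (2|333)^2 = +1. Now have -(37|333).
37 ≡ 1 (mod 4), so quadratic reciprocity gives (37|333) = (333|37). Reduce: 333 ≡ 0 (mod 37). Now have -(0|37).
The numerator is now 0 with denominator 37 > 1: the symbol is 0.

0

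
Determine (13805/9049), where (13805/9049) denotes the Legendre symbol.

Reduce the numerator: 13805 ≡ 4756 (mod 9049), so (13805/9049) = (4756/9049).
Factor out 2: 4756 = 2^2·1189. Since 9049 ≡ 1 (mod 8), (2/9049) = +1, and (2/9049)^2 = +1. Now have (1189/9049).
1189 ≡ 1 (mod 4), so quadratic reciprocity gives (1189/9049) = (9049/1189). Reduce: 9049 ≡ 726 (mod 1189). Now have (726/1189).
Factor out 2: 726 = 2·363. Since 1189 ≡ 5 (mod 8), (2/1189) = -1. Now have -(363/1189).
1189 ≡ 1 (mod 4), so quadratic reciprocity gives (363/1189) = (1189/363). Reduce: 1189 ≡ 100 (mod 363). Now have -(100/363).
Factor out 2: 100 = 2^2·25. Since 363 ≡ 3 (mod 8), (2/363) = -1, and (2/363)^2 = +1. Now have -(25/363).
25 ≡ 1 (mod 4), so quadratic reciprocity gives (25/363) = (363/25). Reduce: 363 ≡ 13 (mod 25). Now have -(13/25).
13 ≡ 1 (mod 4), so quadratic reciprocity gives (13/25) = (25/13). Reduce: 25 ≡ 12 (mod 13). Now have -(12/13).
Factor out 2: 12 = 2^2·3. Since 13 ≡ 5 (mod 8), (2/13) = -1, and (2/13)^2 = +1. Now have -(3/13).
13 ≡ 1 (mod 4), so quadratic reciprocity gives (3/13) = (13/3). Reduce: 13 ≡ 1 (mod 3). Now have -(1/3).
(1/3) = 1. Collecting the sign factors: -1.

-1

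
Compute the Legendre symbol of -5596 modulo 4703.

1

(-5596 / 4703)
  = (3810 / 4703)    [-5596 ≡ 3810 mod 4703]
  = (1905 / 4703)    [4703 ≡ 7 mod 8 ⇒ (2 / 4703) = +1]
  = (4703 / 1905)    [QR: 1905 ≡ 1 mod 4, sign kept]
  = (893 / 1905)    [4703 ≡ 893 mod 1905]
  = (1905 / 893)    [QR: 893 ≡ 1 mod 4, sign kept]
  = (119 / 893)    [1905 ≡ 119 mod 893]
  = (893 / 119)    [QR: 893 ≡ 1 mod 4, sign kept]
  = (60 / 119)    [893 ≡ 60 mod 119]
  = (15 / 119)    [119 ≡ 7 mod 8 ⇒ (2 / 119)^2 = +1]
  = -(119 / 15)    [QR: both ≡ 3 mod 4, sign flips]
  = -(14 / 15)    [119 ≡ 14 mod 15]
  = -(7 / 15)    [15 ≡ 7 mod 8 ⇒ (2 / 15) = +1]
  = (15 / 7)    [QR: both ≡ 3 mod 4, sign flips]
  = (1 / 7)    [15 ≡ 1 mod 7]
  = 1    [(1 / 7) = 1]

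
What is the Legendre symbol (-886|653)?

1

(-886|653)
  = (420|653)    [-886 ≡ 420 mod 653]
  = (105|653)    [653 ≡ 5 mod 8 ⇒ (2|653)^2 = +1]
  = (653|105)    [QR: 105 ≡ 1 mod 4, sign kept]
  = (23|105)    [653 ≡ 23 mod 105]
  = (105|23)    [QR: 105 ≡ 1 mod 4, sign kept]
  = (13|23)    [105 ≡ 13 mod 23]
  = (23|13)    [QR: 13 ≡ 1 mod 4, sign kept]
  = (10|13)    [23 ≡ 10 mod 13]
  = -(5|13)    [13 ≡ 5 mod 8 ⇒ (2|13) = -1]
  = -(13|5)    [QR: 5 ≡ 1 mod 4, sign kept]
  = -(3|5)    [13 ≡ 3 mod 5]
  = -(5|3)    [QR: 5 ≡ 1 mod 4, sign kept]
  = -(2|3)    [5 ≡ 2 mod 3]
  = (1|3)    [3 ≡ 3 mod 8 ⇒ (2|3) = -1]
  = 1    [(1|3) = 1]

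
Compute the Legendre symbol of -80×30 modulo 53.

By multiplicativity, (-80·30 / 53) = (-80 / 53)·(30 / 53).
First factor (-80 / 53):
Reduce the numerator: -80 ≡ 26 (mod 53), so (-80 / 53) = (26 / 53).
Factor out 2: 26 = 2·13. Since 53 ≡ 5 (mod 8), (2 / 53) = -1. Now have -(13 / 53).
13 ≡ 1 (mod 4), so quadratic reciprocity gives (13 / 53) = (53 / 13). Reduce: 53 ≡ 1 (mod 13). Now have -(1 / 13).
(1 / 13) = 1. Collecting the sign factors: -1.
Second factor (30 / 53):
Factor out 2: 30 = 2·15. Since 53 ≡ 5 (mod 8), (2 / 53) = -1. Now have -(15 / 53).
53 ≡ 1 (mod 4), so quadratic reciprocity gives (15 / 53) = (53 / 15). Reduce: 53 ≡ 8 (mod 15). Now have -(8 / 15).
Factor out 2: 8 = 2^3. Since 15 ≡ 7 (mod 8), (2 / 15) = +1, and (2 / 15)^3 = +1. Now have -(1 / 15).
(1 / 15) = 1. Collecting the sign factors: -1.
Product: (-1)·(-1) = 1.

1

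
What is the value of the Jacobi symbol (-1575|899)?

-1

(-1575|899)
  = (223|899)    [-1575 ≡ 223 mod 899]
  = -(899|223)    [QR: both ≡ 3 mod 4, sign flips]
  = -(7|223)    [899 ≡ 7 mod 223]
  = (223|7)    [QR: both ≡ 3 mod 4, sign flips]
  = (6|7)    [223 ≡ 6 mod 7]
  = (3|7)    [7 ≡ 7 mod 8 ⇒ (2|7) = +1]
  = -(7|3)    [QR: both ≡ 3 mod 4, sign flips]
  = -(1|3)    [7 ≡ 1 mod 3]
  = -1    [(1|3) = 1]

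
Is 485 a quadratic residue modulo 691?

(485/691)
  = (691/485)    [QR: 485 ≡ 1 mod 4, sign kept]
  = (206/485)    [691 ≡ 206 mod 485]
  = -(103/485)    [485 ≡ 5 mod 8 ⇒ (2/485) = -1]
  = -(485/103)    [QR: 485 ≡ 1 mod 4, sign kept]
  = -(73/103)    [485 ≡ 73 mod 103]
  = -(103/73)    [QR: 73 ≡ 1 mod 4, sign kept]
  = -(30/73)    [103 ≡ 30 mod 73]
  = -(15/73)    [73 ≡ 1 mod 8 ⇒ (2/73) = +1]
  = -(73/15)    [QR: 73 ≡ 1 mod 4, sign kept]
  = -(13/15)    [73 ≡ 13 mod 15]
  = -(15/13)    [QR: 13 ≡ 1 mod 4, sign kept]
  = -(2/13)    [15 ≡ 2 mod 13]
  = (1/13)    [13 ≡ 5 mod 8 ⇒ (2/13) = -1]
  = 1    [(1/13) = 1]
The Legendre symbol is 1, so x^2 ≡ 485 (mod 691) has solution.

yes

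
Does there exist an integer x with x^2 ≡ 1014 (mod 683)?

no

Reduce the numerator: 1014 ≡ 331 (mod 683), so (1014|683) = (331|683).
Both 331 ≡ 3 and 683 ≡ 3 (mod 4), so reciprocity gives (331|683) = -(683|331). Reduce: 683 ≡ 21 (mod 331). Now have -(21|331).
21 ≡ 1 (mod 4), so quadratic reciprocity gives (21|331) = (331|21). Reduce: 331 ≡ 16 (mod 21). Now have -(16|21).
Factor out 2: 16 = 2^4. Since 21 ≡ 5 (mod 8), (2|21) = -1, and (2|21)^4 = +1. Now have -(1|21).
(1|21) = 1. Collecting the sign factors: -1.
(1014|683) = -1, and 683 is prime, so 1014 is not a quadratic residue mod 683.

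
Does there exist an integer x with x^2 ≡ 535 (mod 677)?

(535/677)
  = (677/535)    [QR: 677 ≡ 1 mod 4, sign kept]
  = (142/535)    [677 ≡ 142 mod 535]
  = (71/535)    [535 ≡ 7 mod 8 ⇒ (2/535) = +1]
  = -(535/71)    [QR: both ≡ 3 mod 4, sign flips]
  = -(38/71)    [535 ≡ 38 mod 71]
  = -(19/71)    [71 ≡ 7 mod 8 ⇒ (2/71) = +1]
  = (71/19)    [QR: both ≡ 3 mod 4, sign flips]
  = (14/19)    [71 ≡ 14 mod 19]
  = -(7/19)    [19 ≡ 3 mod 8 ⇒ (2/19) = -1]
  = (19/7)    [QR: both ≡ 3 mod 4, sign flips]
  = (5/7)    [19 ≡ 5 mod 7]
  = (7/5)    [QR: 5 ≡ 1 mod 4, sign kept]
  = (2/5)    [7 ≡ 2 mod 5]
  = -(1/5)    [5 ≡ 5 mod 8 ⇒ (2/5) = -1]
  = -1    [(1/5) = 1]
The Legendre symbol is -1, so x^2 ≡ 535 (mod 677) has no solution.

no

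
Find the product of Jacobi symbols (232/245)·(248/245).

1

By multiplicativity, (232·248/245) = (232/245)·(248/245).
First factor (232/245):
(232/245)
  = -(29/245)    [245 ≡ 5 mod 8 ⇒ (2/245)^3 = -1]
  = -(245/29)    [QR: 29 ≡ 1 mod 4, sign kept]
  = -(13/29)    [245 ≡ 13 mod 29]
  = -(29/13)    [QR: 13 ≡ 1 mod 4, sign kept]
  = -(3/13)    [29 ≡ 3 mod 13]
  = -(13/3)    [QR: 13 ≡ 1 mod 4, sign kept]
  = -(1/3)    [13 ≡ 1 mod 3]
  = -1    [(1/3) = 1]
Second factor (248/245):
(248/245)
  = (3/245)    [248 ≡ 3 mod 245]
  = (245/3)    [QR: 245 ≡ 1 mod 4, sign kept]
  = (2/3)    [245 ≡ 2 mod 3]
  = -(1/3)    [3 ≡ 3 mod 8 ⇒ (2/3) = -1]
  = -1    [(1/3) = 1]
Product: (-1)·(-1) = 1.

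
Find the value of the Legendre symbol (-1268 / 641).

1

(-1268 / 641)
  = (14 / 641)    [-1268 ≡ 14 mod 641]
  = (7 / 641)    [641 ≡ 1 mod 8 ⇒ (2 / 641) = +1]
  = (641 / 7)    [QR: 641 ≡ 1 mod 4, sign kept]
  = (4 / 7)    [641 ≡ 4 mod 7]
  = (1 / 7)    [7 ≡ 7 mod 8 ⇒ (2 / 7)^2 = +1]
  = 1    [(1 / 7) = 1]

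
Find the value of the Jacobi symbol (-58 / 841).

(-58 / 841)
  = (58 / 841)    [841 ≡ 1 mod 4 ⇒ (-1 / 841) = +1]
  = (29 / 841)    [841 ≡ 1 mod 8 ⇒ (2 / 841) = +1]
  = (841 / 29)    [QR: 29 ≡ 1 mod 4, sign kept]
  = (0 / 29)    [841 ≡ 0 mod 29]
  = 0    [numerator 0, gcd > 1]

0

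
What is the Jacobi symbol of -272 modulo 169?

(-272|169)
  = (272|169)    [169 ≡ 1 mod 4 ⇒ (-1|169) = +1]
  = (103|169)    [272 ≡ 103 mod 169]
  = (169|103)    [QR: 169 ≡ 1 mod 4, sign kept]
  = (66|103)    [169 ≡ 66 mod 103]
  = (33|103)    [103 ≡ 7 mod 8 ⇒ (2|103) = +1]
  = (103|33)    [QR: 33 ≡ 1 mod 4, sign kept]
  = (4|33)    [103 ≡ 4 mod 33]
  = (1|33)    [33 ≡ 1 mod 8 ⇒ (2|33)^2 = +1]
  = 1    [(1|33) = 1]

1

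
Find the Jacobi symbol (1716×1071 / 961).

By multiplicativity, (1716·1071 / 961) = (1716 / 961)·(1071 / 961).
First factor (1716 / 961):
(1716 / 961)
  = (755 / 961)    [1716 ≡ 755 mod 961]
  = (961 / 755)    [QR: 961 ≡ 1 mod 4, sign kept]
  = (206 / 755)    [961 ≡ 206 mod 755]
  = -(103 / 755)    [755 ≡ 3 mod 8 ⇒ (2 / 755) = -1]
  = (755 / 103)    [QR: both ≡ 3 mod 4, sign flips]
  = (34 / 103)    [755 ≡ 34 mod 103]
  = (17 / 103)    [103 ≡ 7 mod 8 ⇒ (2 / 103) = +1]
  = (103 / 17)    [QR: 17 ≡ 1 mod 4, sign kept]
  = (1 / 17)    [103 ≡ 1 mod 17]
  = 1    [(1 / 17) = 1]
Second factor (1071 / 961):
(1071 / 961)
  = (110 / 961)    [1071 ≡ 110 mod 961]
  = (55 / 961)    [961 ≡ 1 mod 8 ⇒ (2 / 961) = +1]
  = (961 / 55)    [QR: 961 ≡ 1 mod 4, sign kept]
  = (26 / 55)    [961 ≡ 26 mod 55]
  = (13 / 55)    [55 ≡ 7 mod 8 ⇒ (2 / 55) = +1]
  = (55 / 13)    [QR: 13 ≡ 1 mod 4, sign kept]
  = (3 / 13)    [55 ≡ 3 mod 13]
  = (13 / 3)    [QR: 13 ≡ 1 mod 4, sign kept]
  = (1 / 3)    [13 ≡ 1 mod 3]
  = 1    [(1 / 3) = 1]
Product: (1)·(1) = 1.

1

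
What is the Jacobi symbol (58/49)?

(58/49)
  = (9/49)    [58 ≡ 9 mod 49]
  = (49/9)    [QR: 9 ≡ 1 mod 4, sign kept]
  = (4/9)    [49 ≡ 4 mod 9]
  = (1/9)    [9 ≡ 1 mod 8 ⇒ (2/9)^2 = +1]
  = 1    [(1/9) = 1]

1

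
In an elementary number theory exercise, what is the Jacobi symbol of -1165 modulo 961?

1

(-1165/961)
  = (1165/961)    [961 ≡ 1 mod 4 ⇒ (-1/961) = +1]
  = (204/961)    [1165 ≡ 204 mod 961]
  = (51/961)    [961 ≡ 1 mod 8 ⇒ (2/961)^2 = +1]
  = (961/51)    [QR: 961 ≡ 1 mod 4, sign kept]
  = (43/51)    [961 ≡ 43 mod 51]
  = -(51/43)    [QR: both ≡ 3 mod 4, sign flips]
  = -(8/43)    [51 ≡ 8 mod 43]
  = (1/43)    [43 ≡ 3 mod 8 ⇒ (2/43)^3 = -1]
  = 1    [(1/43) = 1]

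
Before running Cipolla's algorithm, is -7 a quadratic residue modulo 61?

no

(-7/61)
  = (54/61)    [-7 ≡ 54 mod 61]
  = -(27/61)    [61 ≡ 5 mod 8 ⇒ (2/61) = -1]
  = -(61/27)    [QR: 61 ≡ 1 mod 4, sign kept]
  = -(7/27)    [61 ≡ 7 mod 27]
  = (27/7)    [QR: both ≡ 3 mod 4, sign flips]
  = (6/7)    [27 ≡ 6 mod 7]
  = (3/7)    [7 ≡ 7 mod 8 ⇒ (2/7) = +1]
  = -(7/3)    [QR: both ≡ 3 mod 4, sign flips]
  = -(1/3)    [7 ≡ 1 mod 3]
  = -1    [(1/3) = 1]
(-7/61) = -1, and 61 is prime, so -7 is not a quadratic residue mod 61.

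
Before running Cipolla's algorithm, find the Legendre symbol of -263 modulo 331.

1

Reduce the numerator: -263 ≡ 68 (mod 331), so (-263 / 331) = (68 / 331).
Factor out 2: 68 = 2^2·17. Since 331 ≡ 3 (mod 8), (2 / 331) = -1, and (2 / 331)^2 = +1. Now have (17 / 331).
17 ≡ 1 (mod 4), so quadratic reciprocity gives (17 / 331) = (331 / 17). Reduce: 331 ≡ 8 (mod 17). Now have (8 / 17).
Factor out 2: 8 = 2^3. Since 17 ≡ 1 (mod 8), (2 / 17) = +1, and (2 / 17)^3 = +1. Now have (1 / 17).
(1 / 17) = 1. Collecting the sign factors: 1.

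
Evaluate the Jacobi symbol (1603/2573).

-1

2573 ≡ 1 (mod 4), so quadratic reciprocity gives (1603/2573) = (2573/1603). Reduce: 2573 ≡ 970 (mod 1603). Now have (970/1603).
Factor out 2: 970 = 2·485. Since 1603 ≡ 3 (mod 8), (2/1603) = -1. Now have -(485/1603).
485 ≡ 1 (mod 4), so quadratic reciprocity gives (485/1603) = (1603/485). Reduce: 1603 ≡ 148 (mod 485). Now have -(148/485).
Factor out 2: 148 = 2^2·37. Since 485 ≡ 5 (mod 8), (2/485) = -1, and (2/485)^2 = +1. Now have -(37/485).
37 ≡ 1 (mod 4), so quadratic reciprocity gives (37/485) = (485/37). Reduce: 485 ≡ 4 (mod 37). Now have -(4/37).
Factor out 2: 4 = 2^2. Since 37 ≡ 5 (mod 8), (2/37) = -1, and (2/37)^2 = +1. Now have -(1/37).
(1/37) = 1. Collecting the sign factors: -1.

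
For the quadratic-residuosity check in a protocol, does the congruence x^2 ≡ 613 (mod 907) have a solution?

(613|907)
  = (907|613)    [QR: 613 ≡ 1 mod 4, sign kept]
  = (294|613)    [907 ≡ 294 mod 613]
  = -(147|613)    [613 ≡ 5 mod 8 ⇒ (2|613) = -1]
  = -(613|147)    [QR: 613 ≡ 1 mod 4, sign kept]
  = -(25|147)    [613 ≡ 25 mod 147]
  = -(147|25)    [QR: 25 ≡ 1 mod 4, sign kept]
  = -(22|25)    [147 ≡ 22 mod 25]
  = -(11|25)    [25 ≡ 1 mod 8 ⇒ (2|25) = +1]
  = -(25|11)    [QR: 25 ≡ 1 mod 4, sign kept]
  = -(3|11)    [25 ≡ 3 mod 11]
  = (11|3)    [QR: both ≡ 3 mod 4, sign flips]
  = (2|3)    [11 ≡ 2 mod 3]
  = -(1|3)    [3 ≡ 3 mod 8 ⇒ (2|3) = -1]
  = -1    [(1|3) = 1]
The Legendre symbol is -1, so x^2 ≡ 613 (mod 907) has no solution.

no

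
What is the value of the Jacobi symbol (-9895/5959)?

-1

Reduce the numerator: -9895 ≡ 2023 (mod 5959), so (-9895/5959) = (2023/5959).
Both 2023 ≡ 3 and 5959 ≡ 3 (mod 4), so reciprocity gives (2023/5959) = -(5959/2023). Reduce: 5959 ≡ 1913 (mod 2023). Now have -(1913/2023).
1913 ≡ 1 (mod 4), so quadratic reciprocity gives (1913/2023) = (2023/1913). Reduce: 2023 ≡ 110 (mod 1913). Now have -(110/1913).
Factor out 2: 110 = 2·55. Since 1913 ≡ 1 (mod 8), (2/1913) = +1. Now have -(55/1913).
1913 ≡ 1 (mod 4), so quadratic reciprocity gives (55/1913) = (1913/55). Reduce: 1913 ≡ 43 (mod 55). Now have -(43/55).
Both 43 ≡ 3 and 55 ≡ 3 (mod 4), so reciprocity gives (43/55) = -(55/43). Reduce: 55 ≡ 12 (mod 43). Now have (12/43).
Factor out 2: 12 = 2^2·3. Since 43 ≡ 3 (mod 8), (2/43) = -1, and (2/43)^2 = +1. Now have (3/43).
Both 3 ≡ 3 and 43 ≡ 3 (mod 4), so reciprocity gives (3/43) = -(43/3). Reduce: 43 ≡ 1 (mod 3). Now have -(1/3).
(1/3) = 1. Collecting the sign factors: -1.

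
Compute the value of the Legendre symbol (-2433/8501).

-1

Reduce the numerator: -2433 ≡ 6068 (mod 8501), so (-2433/8501) = (6068/8501).
Factor out 2: 6068 = 2^2·1517. Since 8501 ≡ 5 (mod 8), (2/8501) = -1, and (2/8501)^2 = +1. Now have (1517/8501).
1517 ≡ 1 (mod 4), so quadratic reciprocity gives (1517/8501) = (8501/1517). Reduce: 8501 ≡ 916 (mod 1517). Now have (916/1517).
Factor out 2: 916 = 2^2·229. Since 1517 ≡ 5 (mod 8), (2/1517) = -1, and (2/1517)^2 = +1. Now have (229/1517).
229 ≡ 1 (mod 4), so quadratic reciprocity gives (229/1517) = (1517/229). Reduce: 1517 ≡ 143 (mod 229). Now have (143/229).
229 ≡ 1 (mod 4), so quadratic reciprocity gives (143/229) = (229/143). Reduce: 229 ≡ 86 (mod 143). Now have (86/143).
Factor out 2: 86 = 2·43. Since 143 ≡ 7 (mod 8), (2/143) = +1. Now have (43/143).
Both 43 ≡ 3 and 143 ≡ 3 (mod 4), so reciprocity gives (43/143) = -(143/43). Reduce: 143 ≡ 14 (mod 43). Now have -(14/43).
Factor out 2: 14 = 2·7. Since 43 ≡ 3 (mod 8), (2/43) = -1. Now have (7/43).
Both 7 ≡ 3 and 43 ≡ 3 (mod 4), so reciprocity gives (7/43) = -(43/7). Reduce: 43 ≡ 1 (mod 7). Now have -(1/7).
(1/7) = 1. Collecting the sign factors: -1.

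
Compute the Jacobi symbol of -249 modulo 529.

1

Pull out -1: (-249|529) = (-1|529)·(249|529). Since 529 ≡ 1 (mod 4), (-1|529) = +1. Now have (249|529).
249 ≡ 1 (mod 4), so quadratic reciprocity gives (249|529) = (529|249). Reduce: 529 ≡ 31 (mod 249). Now have (31|249).
249 ≡ 1 (mod 4), so quadratic reciprocity gives (31|249) = (249|31). Reduce: 249 ≡ 1 (mod 31). Now have (1|31).
(1|31) = 1. Collecting the sign factors: 1.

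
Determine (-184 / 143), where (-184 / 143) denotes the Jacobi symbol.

(-184 / 143)
  = -(184 / 143)    [143 ≡ 3 mod 4 ⇒ (-1 / 143) = -1]
  = -(41 / 143)    [184 ≡ 41 mod 143]
  = -(143 / 41)    [QR: 41 ≡ 1 mod 4, sign kept]
  = -(20 / 41)    [143 ≡ 20 mod 41]
  = -(5 / 41)    [41 ≡ 1 mod 8 ⇒ (2 / 41)^2 = +1]
  = -(41 / 5)    [QR: 5 ≡ 1 mod 4, sign kept]
  = -(1 / 5)    [41 ≡ 1 mod 5]
  = -1    [(1 / 5) = 1]

-1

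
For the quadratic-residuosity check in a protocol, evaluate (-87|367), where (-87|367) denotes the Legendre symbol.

(-87|367)
  = (280|367)    [-87 ≡ 280 mod 367]
  = (35|367)    [367 ≡ 7 mod 8 ⇒ (2|367)^3 = +1]
  = -(367|35)    [QR: both ≡ 3 mod 4, sign flips]
  = -(17|35)    [367 ≡ 17 mod 35]
  = -(35|17)    [QR: 17 ≡ 1 mod 4, sign kept]
  = -(1|17)    [35 ≡ 1 mod 17]
  = -1    [(1|17) = 1]

-1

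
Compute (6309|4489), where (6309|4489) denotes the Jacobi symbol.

1

Reduce the numerator: 6309 ≡ 1820 (mod 4489), so (6309|4489) = (1820|4489).
Factor out 2: 1820 = 2^2·455. Since 4489 ≡ 1 (mod 8), (2|4489) = +1, and (2|4489)^2 = +1. Now have (455|4489).
4489 ≡ 1 (mod 4), so quadratic reciprocity gives (455|4489) = (4489|455). Reduce: 4489 ≡ 394 (mod 455). Now have (394|455).
Factor out 2: 394 = 2·197. Since 455 ≡ 7 (mod 8), (2|455) = +1. Now have (197|455).
197 ≡ 1 (mod 4), so quadratic reciprocity gives (197|455) = (455|197). Reduce: 455 ≡ 61 (mod 197). Now have (61|197).
61 ≡ 1 (mod 4), so quadratic reciprocity gives (61|197) = (197|61). Reduce: 197 ≡ 14 (mod 61). Now have (14|61).
Factor out 2: 14 = 2·7. Since 61 ≡ 5 (mod 8), (2|61) = -1. Now have -(7|61).
61 ≡ 1 (mod 4), so quadratic reciprocity gives (7|61) = (61|7). Reduce: 61 ≡ 5 (mod 7). Now have -(5|7).
5 ≡ 1 (mod 4), so quadratic reciprocity gives (5|7) = (7|5). Reduce: 7 ≡ 2 (mod 5). Now have -(2|5).
Factor out 2: 2 = 2. Since 5 ≡ 5 (mod 8), (2|5) = -1. Now have (1|5).
(1|5) = 1. Collecting the sign factors: 1.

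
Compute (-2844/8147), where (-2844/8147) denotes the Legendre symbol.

Reduce the numerator: -2844 ≡ 5303 (mod 8147), so (-2844/8147) = (5303/8147).
Both 5303 ≡ 3 and 8147 ≡ 3 (mod 4), so reciprocity gives (5303/8147) = -(8147/5303). Reduce: 8147 ≡ 2844 (mod 5303). Now have -(2844/5303).
Factor out 2: 2844 = 2^2·711. Since 5303 ≡ 7 (mod 8), (2/5303) = +1, and (2/5303)^2 = +1. Now have -(711/5303).
Both 711 ≡ 3 and 5303 ≡ 3 (mod 4), so reciprocity gives (711/5303) = -(5303/711). Reduce: 5303 ≡ 326 (mod 711). Now have (326/711).
Factor out 2: 326 = 2·163. Since 711 ≡ 7 (mod 8), (2/711) = +1. Now have (163/711).
Both 163 ≡ 3 and 711 ≡ 3 (mod 4), so reciprocity gives (163/711) = -(711/163). Reduce: 711 ≡ 59 (mod 163). Now have -(59/163).
Both 59 ≡ 3 and 163 ≡ 3 (mod 4), so reciprocity gives (59/163) = -(163/59). Reduce: 163 ≡ 45 (mod 59). Now have (45/59).
45 ≡ 1 (mod 4), so quadratic reciprocity gives (45/59) = (59/45). Reduce: 59 ≡ 14 (mod 45). Now have (14/45).
Factor out 2: 14 = 2·7. Since 45 ≡ 5 (mod 8), (2/45) = -1. Now have -(7/45).
45 ≡ 1 (mod 4), so quadratic reciprocity gives (7/45) = (45/7). Reduce: 45 ≡ 3 (mod 7). Now have -(3/7).
Both 3 ≡ 3 and 7 ≡ 3 (mod 4), so reciprocity gives (3/7) = -(7/3). Reduce: 7 ≡ 1 (mod 3). Now have (1/3).
(1/3) = 1. Collecting the sign factors: 1.

1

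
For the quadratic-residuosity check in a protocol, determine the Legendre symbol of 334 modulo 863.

Factor out 2: 334 = 2·167. Since 863 ≡ 7 (mod 8), (2/863) = +1. Now have (167/863).
Both 167 ≡ 3 and 863 ≡ 3 (mod 4), so reciprocity gives (167/863) = -(863/167). Reduce: 863 ≡ 28 (mod 167). Now have -(28/167).
Factor out 2: 28 = 2^2·7. Since 167 ≡ 7 (mod 8), (2/167) = +1, and (2/167)^2 = +1. Now have -(7/167).
Both 7 ≡ 3 and 167 ≡ 3 (mod 4), so reciprocity gives (7/167) = -(167/7). Reduce: 167 ≡ 6 (mod 7). Now have (6/7).
Factor out 2: 6 = 2·3. Since 7 ≡ 7 (mod 8), (2/7) = +1. Now have (3/7).
Both 3 ≡ 3 and 7 ≡ 3 (mod 4), so reciprocity gives (3/7) = -(7/3). Reduce: 7 ≡ 1 (mod 3). Now have -(1/3).
(1/3) = 1. Collecting the sign factors: -1.

-1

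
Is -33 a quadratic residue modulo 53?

no

Pull out -1: (-33|53) = (-1|53)·(33|53). Since 53 ≡ 1 (mod 4), (-1|53) = +1. Now have (33|53).
33 ≡ 1 (mod 4), so quadratic reciprocity gives (33|53) = (53|33). Reduce: 53 ≡ 20 (mod 33). Now have (20|33).
Factor out 2: 20 = 2^2·5. Since 33 ≡ 1 (mod 8), (2|33) = +1, and (2|33)^2 = +1. Now have (5|33).
5 ≡ 1 (mod 4), so quadratic reciprocity gives (5|33) = (33|5). Reduce: 33 ≡ 3 (mod 5). Now have (3|5).
5 ≡ 1 (mod 4), so quadratic reciprocity gives (3|5) = (5|3). Reduce: 5 ≡ 2 (mod 3). Now have (2|3).
Factor out 2: 2 = 2. Since 3 ≡ 3 (mod 8), (2|3) = -1. Now have -(1|3).
(1|3) = 1. Collecting the sign factors: -1.
(-33|53) = -1, and 53 is prime, so -33 is not a quadratic residue mod 53.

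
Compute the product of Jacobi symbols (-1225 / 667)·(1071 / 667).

1

By multiplicativity, (-1225·1071 / 667) = (-1225 / 667)·(1071 / 667).
First factor (-1225 / 667):
(-1225 / 667)
  = (109 / 667)    [-1225 ≡ 109 mod 667]
  = (667 / 109)    [QR: 109 ≡ 1 mod 4, sign kept]
  = (13 / 109)    [667 ≡ 13 mod 109]
  = (109 / 13)    [QR: 13 ≡ 1 mod 4, sign kept]
  = (5 / 13)    [109 ≡ 5 mod 13]
  = (13 / 5)    [QR: 5 ≡ 1 mod 4, sign kept]
  = (3 / 5)    [13 ≡ 3 mod 5]
  = (5 / 3)    [QR: 5 ≡ 1 mod 4, sign kept]
  = (2 / 3)    [5 ≡ 2 mod 3]
  = -(1 / 3)    [3 ≡ 3 mod 8 ⇒ (2 / 3) = -1]
  = -1    [(1 / 3) = 1]
Second factor (1071 / 667):
(1071 / 667)
  = (404 / 667)    [1071 ≡ 404 mod 667]
  = (101 / 667)    [667 ≡ 3 mod 8 ⇒ (2 / 667)^2 = +1]
  = (667 / 101)    [QR: 101 ≡ 1 mod 4, sign kept]
  = (61 / 101)    [667 ≡ 61 mod 101]
  = (101 / 61)    [QR: 61 ≡ 1 mod 4, sign kept]
  = (40 / 61)    [101 ≡ 40 mod 61]
  = -(5 / 61)    [61 ≡ 5 mod 8 ⇒ (2 / 61)^3 = -1]
  = -(61 / 5)    [QR: 5 ≡ 1 mod 4, sign kept]
  = -(1 / 5)    [61 ≡ 1 mod 5]
  = -1    [(1 / 5) = 1]
Product: (-1)·(-1) = 1.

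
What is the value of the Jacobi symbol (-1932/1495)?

0

Reduce the numerator: -1932 ≡ 1058 (mod 1495), so (-1932/1495) = (1058/1495).
Factor out 2: 1058 = 2·529. Since 1495 ≡ 7 (mod 8), (2/1495) = +1. Now have (529/1495).
529 ≡ 1 (mod 4), so quadratic reciprocity gives (529/1495) = (1495/529). Reduce: 1495 ≡ 437 (mod 529). Now have (437/529).
437 ≡ 1 (mod 4), so quadratic reciprocity gives (437/529) = (529/437). Reduce: 529 ≡ 92 (mod 437). Now have (92/437).
Factor out 2: 92 = 2^2·23. Since 437 ≡ 5 (mod 8), (2/437) = -1, and (2/437)^2 = +1. Now have (23/437).
437 ≡ 1 (mod 4), so quadratic reciprocity gives (23/437) = (437/23). Reduce: 437 ≡ 0 (mod 23). Now have (0/23).
The numerator is now 0 with denominator 23 > 1: the symbol is 0.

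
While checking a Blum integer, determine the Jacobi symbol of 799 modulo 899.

(799 / 899)
  = -(899 / 799)    [QR: both ≡ 3 mod 4, sign flips]
  = -(100 / 799)    [899 ≡ 100 mod 799]
  = -(25 / 799)    [799 ≡ 7 mod 8 ⇒ (2 / 799)^2 = +1]
  = -(799 / 25)    [QR: 25 ≡ 1 mod 4, sign kept]
  = -(24 / 25)    [799 ≡ 24 mod 25]
  = -(3 / 25)    [25 ≡ 1 mod 8 ⇒ (2 / 25)^3 = +1]
  = -(25 / 3)    [QR: 25 ≡ 1 mod 4, sign kept]
  = -(1 / 3)    [25 ≡ 1 mod 3]
  = -1    [(1 / 3) = 1]

-1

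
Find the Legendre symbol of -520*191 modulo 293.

By multiplicativity, (-520·191/293) = (-520/293)·(191/293).
First factor (-520/293):
(-520/293)
  = (520/293)    [293 ≡ 1 mod 4 ⇒ (-1/293) = +1]
  = (227/293)    [520 ≡ 227 mod 293]
  = (293/227)    [QR: 293 ≡ 1 mod 4, sign kept]
  = (66/227)    [293 ≡ 66 mod 227]
  = -(33/227)    [227 ≡ 3 mod 8 ⇒ (2/227) = -1]
  = -(227/33)    [QR: 33 ≡ 1 mod 4, sign kept]
  = -(29/33)    [227 ≡ 29 mod 33]
  = -(33/29)    [QR: 29 ≡ 1 mod 4, sign kept]
  = -(4/29)    [33 ≡ 4 mod 29]
  = -(1/29)    [29 ≡ 5 mod 8 ⇒ (2/29)^2 = +1]
  = -1    [(1/29) = 1]
Second factor (191/293):
(191/293)
  = (293/191)    [QR: 293 ≡ 1 mod 4, sign kept]
  = (102/191)    [293 ≡ 102 mod 191]
  = (51/191)    [191 ≡ 7 mod 8 ⇒ (2/191) = +1]
  = -(191/51)    [QR: both ≡ 3 mod 4, sign flips]
  = -(38/51)    [191 ≡ 38 mod 51]
  = (19/51)    [51 ≡ 3 mod 8 ⇒ (2/51) = -1]
  = -(51/19)    [QR: both ≡ 3 mod 4, sign flips]
  = -(13/19)    [51 ≡ 13 mod 19]
  = -(19/13)    [QR: 13 ≡ 1 mod 4, sign kept]
  = -(6/13)    [19 ≡ 6 mod 13]
  = (3/13)    [13 ≡ 5 mod 8 ⇒ (2/13) = -1]
  = (13/3)    [QR: 13 ≡ 1 mod 4, sign kept]
  = (1/3)    [13 ≡ 1 mod 3]
  = 1    [(1/3) = 1]
Product: (-1)·(1) = -1.

-1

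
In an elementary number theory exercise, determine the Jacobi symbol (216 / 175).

-1

Reduce the numerator: 216 ≡ 41 (mod 175), so (216 / 175) = (41 / 175).
41 ≡ 1 (mod 4), so quadratic reciprocity gives (41 / 175) = (175 / 41). Reduce: 175 ≡ 11 (mod 41). Now have (11 / 41).
41 ≡ 1 (mod 4), so quadratic reciprocity gives (11 / 41) = (41 / 11). Reduce: 41 ≡ 8 (mod 11). Now have (8 / 11).
Factor out 2: 8 = 2^3. Since 11 ≡ 3 (mod 8), (2 / 11) = -1, and (2 / 11)^3 = -1. Now have -(1 / 11).
(1 / 11) = 1. Collecting the sign factors: -1.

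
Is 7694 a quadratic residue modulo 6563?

(7694|6563)
  = (1131|6563)    [7694 ≡ 1131 mod 6563]
  = -(6563|1131)    [QR: both ≡ 3 mod 4, sign flips]
  = -(908|1131)    [6563 ≡ 908 mod 1131]
  = -(227|1131)    [1131 ≡ 3 mod 8 ⇒ (2|1131)^2 = +1]
  = (1131|227)    [QR: both ≡ 3 mod 4, sign flips]
  = (223|227)    [1131 ≡ 223 mod 227]
  = -(227|223)    [QR: both ≡ 3 mod 4, sign flips]
  = -(4|223)    [227 ≡ 4 mod 223]
  = -(1|223)    [223 ≡ 7 mod 8 ⇒ (2|223)^2 = +1]
  = -1    [(1|223) = 1]
(7694|6563) = -1, and 6563 is prime, so 7694 is not a quadratic residue mod 6563.

no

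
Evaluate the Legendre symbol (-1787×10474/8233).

By multiplicativity, (-1787·10474/8233) = (-1787/8233)·(10474/8233).
First factor (-1787/8233):
(-1787/8233)
  = (6446/8233)    [-1787 ≡ 6446 mod 8233]
  = (3223/8233)    [8233 ≡ 1 mod 8 ⇒ (2/8233) = +1]
  = (8233/3223)    [QR: 8233 ≡ 1 mod 4, sign kept]
  = (1787/3223)    [8233 ≡ 1787 mod 3223]
  = -(3223/1787)    [QR: both ≡ 3 mod 4, sign flips]
  = -(1436/1787)    [3223 ≡ 1436 mod 1787]
  = -(359/1787)    [1787 ≡ 3 mod 8 ⇒ (2/1787)^2 = +1]
  = (1787/359)    [QR: both ≡ 3 mod 4, sign flips]
  = (351/359)    [1787 ≡ 351 mod 359]
  = -(359/351)    [QR: both ≡ 3 mod 4, sign flips]
  = -(8/351)    [359 ≡ 8 mod 351]
  = -(1/351)    [351 ≡ 7 mod 8 ⇒ (2/351)^3 = +1]
  = -1    [(1/351) = 1]
Second factor (10474/8233):
(10474/8233)
  = (2241/8233)    [10474 ≡ 2241 mod 8233]
  = (8233/2241)    [QR: 2241 ≡ 1 mod 4, sign kept]
  = (1510/2241)    [8233 ≡ 1510 mod 2241]
  = (755/2241)    [2241 ≡ 1 mod 8 ⇒ (2/2241) = +1]
  = (2241/755)    [QR: 2241 ≡ 1 mod 4, sign kept]
  = (731/755)    [2241 ≡ 731 mod 755]
  = -(755/731)    [QR: both ≡ 3 mod 4, sign flips]
  = -(24/731)    [755 ≡ 24 mod 731]
  = (3/731)    [731 ≡ 3 mod 8 ⇒ (2/731)^3 = -1]
  = -(731/3)    [QR: both ≡ 3 mod 4, sign flips]
  = -(2/3)    [731 ≡ 2 mod 3]
  = (1/3)    [3 ≡ 3 mod 8 ⇒ (2/3) = -1]
  = 1    [(1/3) = 1]
Product: (-1)·(1) = -1.

-1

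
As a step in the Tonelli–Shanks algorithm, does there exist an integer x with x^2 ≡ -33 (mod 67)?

Pull out -1: (-33|67) = (-1|67)·(33|67). Since 67 ≡ 3 (mod 4), (-1|67) = -1. Now have -(33|67).
33 ≡ 1 (mod 4), so quadratic reciprocity gives (33|67) = (67|33). Reduce: 67 ≡ 1 (mod 33). Now have -(1|33).
(1|33) = 1. Collecting the sign factors: -1.
(-33|67) = -1, and 67 is prime, so -33 is not a quadratic residue mod 67.

no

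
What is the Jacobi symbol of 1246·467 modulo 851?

1

By multiplicativity, (1246·467/851) = (1246/851)·(467/851).
First factor (1246/851):
(1246/851)
  = (395/851)    [1246 ≡ 395 mod 851]
  = -(851/395)    [QR: both ≡ 3 mod 4, sign flips]
  = -(61/395)    [851 ≡ 61 mod 395]
  = -(395/61)    [QR: 61 ≡ 1 mod 4, sign kept]
  = -(29/61)    [395 ≡ 29 mod 61]
  = -(61/29)    [QR: 29 ≡ 1 mod 4, sign kept]
  = -(3/29)    [61 ≡ 3 mod 29]
  = -(29/3)    [QR: 29 ≡ 1 mod 4, sign kept]
  = -(2/3)    [29 ≡ 2 mod 3]
  = (1/3)    [3 ≡ 3 mod 8 ⇒ (2/3) = -1]
  = 1    [(1/3) = 1]
Second factor (467/851):
(467/851)
  = -(851/467)    [QR: both ≡ 3 mod 4, sign flips]
  = -(384/467)    [851 ≡ 384 mod 467]
  = (3/467)    [467 ≡ 3 mod 8 ⇒ (2/467)^7 = -1]
  = -(467/3)    [QR: both ≡ 3 mod 4, sign flips]
  = -(2/3)    [467 ≡ 2 mod 3]
  = (1/3)    [3 ≡ 3 mod 8 ⇒ (2/3) = -1]
  = 1    [(1/3) = 1]
Product: (1)·(1) = 1.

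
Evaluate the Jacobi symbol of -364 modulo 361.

1

(-364|361)
  = (358|361)    [-364 ≡ 358 mod 361]
  = (179|361)    [361 ≡ 1 mod 8 ⇒ (2|361) = +1]
  = (361|179)    [QR: 361 ≡ 1 mod 4, sign kept]
  = (3|179)    [361 ≡ 3 mod 179]
  = -(179|3)    [QR: both ≡ 3 mod 4, sign flips]
  = -(2|3)    [179 ≡ 2 mod 3]
  = (1|3)    [3 ≡ 3 mod 8 ⇒ (2|3) = -1]
  = 1    [(1|3) = 1]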